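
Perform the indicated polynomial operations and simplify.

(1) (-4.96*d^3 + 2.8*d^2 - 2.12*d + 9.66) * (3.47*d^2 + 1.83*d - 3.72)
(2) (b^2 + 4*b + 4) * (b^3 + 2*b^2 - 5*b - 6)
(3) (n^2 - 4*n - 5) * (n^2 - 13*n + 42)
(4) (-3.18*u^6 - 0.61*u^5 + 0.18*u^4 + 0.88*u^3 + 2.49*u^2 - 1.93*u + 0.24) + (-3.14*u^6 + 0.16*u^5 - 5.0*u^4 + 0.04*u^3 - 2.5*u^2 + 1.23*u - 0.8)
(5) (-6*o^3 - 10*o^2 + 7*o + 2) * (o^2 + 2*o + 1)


(1) = -17.2112*d^5 + 0.6392*d^4 + 16.2188*d^3 + 19.2246*d^2 + 25.5642*d - 35.9352
(2) = b^5 + 6*b^4 + 7*b^3 - 18*b^2 - 44*b - 24
(3) = n^4 - 17*n^3 + 89*n^2 - 103*n - 210
(4) = -6.32*u^6 - 0.45*u^5 - 4.82*u^4 + 0.92*u^3 - 0.01*u^2 - 0.7*u - 0.56
(5) = -6*o^5 - 22*o^4 - 19*o^3 + 6*o^2 + 11*o + 2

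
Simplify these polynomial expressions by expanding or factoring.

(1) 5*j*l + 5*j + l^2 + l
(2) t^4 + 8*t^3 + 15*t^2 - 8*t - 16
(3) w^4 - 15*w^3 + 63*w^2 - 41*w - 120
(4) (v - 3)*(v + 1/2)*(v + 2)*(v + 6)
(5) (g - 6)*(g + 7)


(1) = (5*j + l)*(l + 1)
(2) = (t - 1)*(t + 1)*(t + 4)^2
(3) = (w - 8)*(w - 5)*(w - 3)*(w + 1)
(4) = v^4 + 11*v^3/2 - 19*v^2/2 - 42*v - 18
(5) = g^2 + g - 42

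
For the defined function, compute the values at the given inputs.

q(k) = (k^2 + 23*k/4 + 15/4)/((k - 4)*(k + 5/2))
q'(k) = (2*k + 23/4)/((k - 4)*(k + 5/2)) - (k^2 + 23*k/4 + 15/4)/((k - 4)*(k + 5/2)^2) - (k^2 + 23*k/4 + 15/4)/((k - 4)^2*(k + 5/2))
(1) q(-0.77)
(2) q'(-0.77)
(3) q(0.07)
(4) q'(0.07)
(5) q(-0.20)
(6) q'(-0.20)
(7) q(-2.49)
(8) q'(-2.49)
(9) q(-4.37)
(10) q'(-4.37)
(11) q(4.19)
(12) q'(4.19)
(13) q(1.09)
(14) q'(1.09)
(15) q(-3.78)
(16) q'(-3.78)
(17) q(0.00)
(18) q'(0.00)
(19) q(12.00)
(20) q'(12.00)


(1) = 0.01
(2) = -0.51
(3) = -0.41
(4) = -0.53
(5) = -0.27
(6) = -0.50
(7) = 67.29
(8) = -6730.93
(9) = -0.15
(10) = -0.29
(11) = 35.72
(12) = -182.20
(13) = -1.07
(14) = -0.83
(15) = -0.37
(16) = -0.52
(17) = -0.38
(18) = -0.52
(19) = 1.87
(20) = -0.11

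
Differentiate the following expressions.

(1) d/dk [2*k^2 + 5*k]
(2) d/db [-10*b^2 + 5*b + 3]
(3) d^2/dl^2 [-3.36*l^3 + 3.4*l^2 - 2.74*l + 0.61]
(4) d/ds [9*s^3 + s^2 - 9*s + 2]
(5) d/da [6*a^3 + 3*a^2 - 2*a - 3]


(1) = 4*k + 5
(2) = 5 - 20*b
(3) = 6.8 - 20.16*l
(4) = 27*s^2 + 2*s - 9
(5) = 18*a^2 + 6*a - 2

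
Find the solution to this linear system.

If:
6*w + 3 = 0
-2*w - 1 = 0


Then:
w = -1/2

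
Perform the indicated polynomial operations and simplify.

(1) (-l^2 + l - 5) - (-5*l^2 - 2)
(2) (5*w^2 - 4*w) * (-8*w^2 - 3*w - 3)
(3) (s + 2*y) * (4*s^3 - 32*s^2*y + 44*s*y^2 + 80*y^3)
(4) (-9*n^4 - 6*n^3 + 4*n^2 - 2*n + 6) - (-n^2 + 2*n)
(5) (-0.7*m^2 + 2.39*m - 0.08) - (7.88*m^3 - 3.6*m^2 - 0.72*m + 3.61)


(1) = 4*l^2 + l - 3
(2) = -40*w^4 + 17*w^3 - 3*w^2 + 12*w
(3) = 4*s^4 - 24*s^3*y - 20*s^2*y^2 + 168*s*y^3 + 160*y^4
(4) = -9*n^4 - 6*n^3 + 5*n^2 - 4*n + 6
(5) = -7.88*m^3 + 2.9*m^2 + 3.11*m - 3.69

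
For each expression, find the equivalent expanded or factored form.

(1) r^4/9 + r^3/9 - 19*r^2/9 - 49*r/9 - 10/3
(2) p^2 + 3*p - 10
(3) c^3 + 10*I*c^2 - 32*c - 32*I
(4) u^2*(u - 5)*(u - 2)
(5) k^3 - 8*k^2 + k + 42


(1) = (r/3 + 1/3)*(r/3 + 1)*(r - 5)*(r + 2)
(2) = (p - 2)*(p + 5)
(3) = (c + 2*I)*(c + 4*I)^2
(4) = u^4 - 7*u^3 + 10*u^2
(5) = (k - 7)*(k - 3)*(k + 2)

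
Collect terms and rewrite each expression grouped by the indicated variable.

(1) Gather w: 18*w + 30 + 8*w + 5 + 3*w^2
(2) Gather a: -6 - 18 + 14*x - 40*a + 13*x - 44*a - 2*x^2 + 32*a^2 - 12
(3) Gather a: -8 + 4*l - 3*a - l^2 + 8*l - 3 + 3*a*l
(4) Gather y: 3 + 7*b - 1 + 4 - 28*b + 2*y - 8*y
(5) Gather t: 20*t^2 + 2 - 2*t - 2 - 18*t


(1) = 3*w^2 + 26*w + 35
(2) = 32*a^2 - 84*a - 2*x^2 + 27*x - 36
(3) = a*(3*l - 3) - l^2 + 12*l - 11
(4) = -21*b - 6*y + 6
(5) = 20*t^2 - 20*t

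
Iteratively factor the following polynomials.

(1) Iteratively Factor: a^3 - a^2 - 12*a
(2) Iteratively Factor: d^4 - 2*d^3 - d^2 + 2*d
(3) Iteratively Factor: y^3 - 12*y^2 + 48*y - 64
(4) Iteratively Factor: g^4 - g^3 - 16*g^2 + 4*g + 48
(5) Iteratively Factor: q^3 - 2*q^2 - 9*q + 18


(1) = (a + 3)*(a^2 - 4*a) = a*(a + 3)*(a - 4)
(2) = (d - 1)*(d^3 - d^2 - 2*d) = d*(d - 1)*(d^2 - d - 2) = d*(d - 1)*(d + 1)*(d - 2)
(3) = (y - 4)*(y^2 - 8*y + 16) = (y - 4)^2*(y - 4)
(4) = (g - 2)*(g^3 + g^2 - 14*g - 24) = (g - 4)*(g - 2)*(g^2 + 5*g + 6) = (g - 4)*(g - 2)*(g + 3)*(g + 2)
(5) = (q - 3)*(q^2 + q - 6) = (q - 3)*(q - 2)*(q + 3)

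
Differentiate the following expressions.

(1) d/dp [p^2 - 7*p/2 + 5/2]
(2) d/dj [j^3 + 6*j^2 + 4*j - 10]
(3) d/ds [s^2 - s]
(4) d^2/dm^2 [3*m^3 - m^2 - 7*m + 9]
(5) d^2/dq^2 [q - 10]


(1) = 2*p - 7/2
(2) = 3*j^2 + 12*j + 4
(3) = 2*s - 1
(4) = 18*m - 2
(5) = 0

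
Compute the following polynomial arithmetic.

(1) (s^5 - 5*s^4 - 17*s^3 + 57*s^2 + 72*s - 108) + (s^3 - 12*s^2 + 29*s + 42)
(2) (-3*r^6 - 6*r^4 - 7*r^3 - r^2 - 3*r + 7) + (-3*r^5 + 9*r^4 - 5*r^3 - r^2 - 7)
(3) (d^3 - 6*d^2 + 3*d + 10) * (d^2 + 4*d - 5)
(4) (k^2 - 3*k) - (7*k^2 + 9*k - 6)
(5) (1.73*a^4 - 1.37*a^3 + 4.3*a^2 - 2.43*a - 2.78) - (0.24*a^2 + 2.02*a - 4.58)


(1) = s^5 - 5*s^4 - 16*s^3 + 45*s^2 + 101*s - 66
(2) = -3*r^6 - 3*r^5 + 3*r^4 - 12*r^3 - 2*r^2 - 3*r
(3) = d^5 - 2*d^4 - 26*d^3 + 52*d^2 + 25*d - 50
(4) = -6*k^2 - 12*k + 6
(5) = 1.73*a^4 - 1.37*a^3 + 4.06*a^2 - 4.45*a + 1.8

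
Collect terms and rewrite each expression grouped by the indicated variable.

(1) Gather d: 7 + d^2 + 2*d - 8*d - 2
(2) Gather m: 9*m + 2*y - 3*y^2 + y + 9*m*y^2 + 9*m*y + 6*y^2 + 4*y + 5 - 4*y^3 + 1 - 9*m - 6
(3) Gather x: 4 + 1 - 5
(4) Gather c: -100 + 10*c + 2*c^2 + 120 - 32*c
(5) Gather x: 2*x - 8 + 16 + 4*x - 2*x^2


(1) = d^2 - 6*d + 5
(2) = m*(9*y^2 + 9*y) - 4*y^3 + 3*y^2 + 7*y
(3) = 0
(4) = 2*c^2 - 22*c + 20
(5) = -2*x^2 + 6*x + 8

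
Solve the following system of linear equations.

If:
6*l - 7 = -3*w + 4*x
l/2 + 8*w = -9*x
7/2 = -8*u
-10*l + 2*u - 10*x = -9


Then:
l = 1663/1688
u = -7/16
w = 28/211
x = -583/3376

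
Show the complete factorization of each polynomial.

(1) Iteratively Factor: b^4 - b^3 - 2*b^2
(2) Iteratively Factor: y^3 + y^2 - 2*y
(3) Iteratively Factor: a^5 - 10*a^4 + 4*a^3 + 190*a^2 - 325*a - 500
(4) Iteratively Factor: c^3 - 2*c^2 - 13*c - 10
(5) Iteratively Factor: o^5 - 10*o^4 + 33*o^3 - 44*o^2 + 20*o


(1) = (b + 1)*(b^3 - 2*b^2) = (b - 2)*(b + 1)*(b^2) = b*(b - 2)*(b + 1)*(b)
(2) = (y)*(y^2 + y - 2) = y*(y - 1)*(y + 2)
(3) = (a - 5)*(a^4 - 5*a^3 - 21*a^2 + 85*a + 100) = (a - 5)*(a + 4)*(a^3 - 9*a^2 + 15*a + 25) = (a - 5)*(a + 1)*(a + 4)*(a^2 - 10*a + 25) = (a - 5)^2*(a + 1)*(a + 4)*(a - 5)
(4) = (c - 5)*(c^2 + 3*c + 2) = (c - 5)*(c + 2)*(c + 1)
(5) = (o - 2)*(o^4 - 8*o^3 + 17*o^2 - 10*o) = (o - 2)^2*(o^3 - 6*o^2 + 5*o) = (o - 2)^2*(o - 1)*(o^2 - 5*o) = (o - 5)*(o - 2)^2*(o - 1)*(o)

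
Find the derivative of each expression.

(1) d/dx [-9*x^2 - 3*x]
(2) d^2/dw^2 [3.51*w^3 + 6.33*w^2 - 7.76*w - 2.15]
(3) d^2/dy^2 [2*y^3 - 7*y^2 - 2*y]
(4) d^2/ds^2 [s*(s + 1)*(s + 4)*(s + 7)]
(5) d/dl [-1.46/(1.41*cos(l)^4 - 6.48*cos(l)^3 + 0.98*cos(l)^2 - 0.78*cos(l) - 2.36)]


(1) = -18*x - 3
(2) = 21.06*w + 12.66
(3) = 12*y - 14
(4) = 12*s^2 + 72*s + 78
(5) = (-8.2344*cos(l)^3 + 28.3824*cos(l)^2 - 2.8616*cos(l) + 1.1388)*sin(l)/(-1.41*cos(l)^4 + 6.48*cos(l)^3 - 0.98*cos(l)^2 + 0.78*cos(l) + 2.36)^2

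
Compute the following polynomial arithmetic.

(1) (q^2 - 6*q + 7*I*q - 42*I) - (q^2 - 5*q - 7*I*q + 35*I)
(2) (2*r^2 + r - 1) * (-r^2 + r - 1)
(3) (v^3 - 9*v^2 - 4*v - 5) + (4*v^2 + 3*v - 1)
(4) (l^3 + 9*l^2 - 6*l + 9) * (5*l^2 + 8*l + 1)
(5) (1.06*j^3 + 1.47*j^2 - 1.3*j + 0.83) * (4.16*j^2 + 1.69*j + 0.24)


(1) = -q + 14*I*q - 77*I
(2) = -2*r^4 + r^3 - 2*r + 1
(3) = v^3 - 5*v^2 - v - 6
(4) = 5*l^5 + 53*l^4 + 43*l^3 + 6*l^2 + 66*l + 9
(5) = 4.4096*j^5 + 7.9066*j^4 - 2.6693*j^3 + 1.6086*j^2 + 1.0907*j + 0.1992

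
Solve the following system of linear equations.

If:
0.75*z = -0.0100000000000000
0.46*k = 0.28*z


Then:
k = -0.01
z = -0.01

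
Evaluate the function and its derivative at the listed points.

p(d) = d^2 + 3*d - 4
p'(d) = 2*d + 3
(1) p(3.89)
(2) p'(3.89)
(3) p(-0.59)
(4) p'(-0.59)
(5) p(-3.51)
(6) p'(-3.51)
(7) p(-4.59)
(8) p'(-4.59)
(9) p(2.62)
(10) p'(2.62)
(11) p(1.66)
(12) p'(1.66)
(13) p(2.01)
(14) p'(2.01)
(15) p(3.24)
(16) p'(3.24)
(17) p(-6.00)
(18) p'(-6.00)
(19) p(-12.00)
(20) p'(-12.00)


(1) = 22.80
(2) = 10.78
(3) = -5.42
(4) = 1.82
(5) = -2.21
(6) = -4.02
(7) = 3.30
(8) = -6.18
(9) = 10.72
(10) = 8.24
(11) = 3.74
(12) = 6.32
(13) = 6.07
(14) = 7.02
(15) = 16.22
(16) = 9.48
(17) = 14.00
(18) = -9.00
(19) = 104.00
(20) = -21.00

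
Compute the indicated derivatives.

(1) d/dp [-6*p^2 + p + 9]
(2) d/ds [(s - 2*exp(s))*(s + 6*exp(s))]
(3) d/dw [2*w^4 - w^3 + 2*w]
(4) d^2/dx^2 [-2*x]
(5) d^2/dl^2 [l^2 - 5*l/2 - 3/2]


(1) = 1 - 12*p
(2) = 4*s*exp(s) + 2*s - 24*exp(2*s) + 4*exp(s)
(3) = 8*w^3 - 3*w^2 + 2
(4) = 0
(5) = 2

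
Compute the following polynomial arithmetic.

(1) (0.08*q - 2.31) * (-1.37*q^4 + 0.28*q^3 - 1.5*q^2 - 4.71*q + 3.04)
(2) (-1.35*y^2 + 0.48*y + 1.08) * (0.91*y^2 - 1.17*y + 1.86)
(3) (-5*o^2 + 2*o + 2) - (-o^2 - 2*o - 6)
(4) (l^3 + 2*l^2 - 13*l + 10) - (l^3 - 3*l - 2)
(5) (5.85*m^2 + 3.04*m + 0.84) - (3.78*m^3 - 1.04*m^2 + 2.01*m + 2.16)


(1) = -0.1096*q^5 + 3.1871*q^4 - 0.7668*q^3 + 3.0882*q^2 + 11.1233*q - 7.0224
(2) = -1.2285*y^4 + 2.0163*y^3 - 2.0898*y^2 - 0.3708*y + 2.0088
(3) = -4*o^2 + 4*o + 8
(4) = 2*l^2 - 10*l + 12
(5) = -3.78*m^3 + 6.89*m^2 + 1.03*m - 1.32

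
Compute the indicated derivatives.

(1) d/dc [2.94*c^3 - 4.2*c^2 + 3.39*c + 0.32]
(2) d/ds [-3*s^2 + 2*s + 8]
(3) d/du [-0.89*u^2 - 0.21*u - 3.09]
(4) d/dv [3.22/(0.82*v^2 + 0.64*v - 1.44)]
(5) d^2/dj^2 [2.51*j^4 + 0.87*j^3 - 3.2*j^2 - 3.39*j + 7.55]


(1) = 8.82*c^2 - 8.4*c + 3.39
(2) = 2 - 6*s
(3) = -1.78*u - 0.21
(4) = (-5.2808*v - 2.0608)/(0.82*v^2 + 0.64*v - 1.44)^2
(5) = 30.12*j^2 + 5.22*j - 6.4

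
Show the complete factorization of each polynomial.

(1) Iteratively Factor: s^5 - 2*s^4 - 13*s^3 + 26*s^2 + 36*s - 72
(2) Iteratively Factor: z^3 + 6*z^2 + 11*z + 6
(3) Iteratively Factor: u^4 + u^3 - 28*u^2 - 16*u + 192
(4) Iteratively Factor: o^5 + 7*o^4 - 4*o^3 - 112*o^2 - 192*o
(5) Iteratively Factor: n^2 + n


(1) = (s - 2)*(s^4 - 13*s^2 + 36) = (s - 2)*(s + 3)*(s^3 - 3*s^2 - 4*s + 12) = (s - 2)^2*(s + 3)*(s^2 - s - 6) = (s - 2)^2*(s + 2)*(s + 3)*(s - 3)
(2) = (z + 3)*(z^2 + 3*z + 2) = (z + 2)*(z + 3)*(z + 1)
(3) = (u + 4)*(u^3 - 3*u^2 - 16*u + 48) = (u - 4)*(u + 4)*(u^2 + u - 12) = (u - 4)*(u - 3)*(u + 4)*(u + 4)
(4) = (o + 4)*(o^4 + 3*o^3 - 16*o^2 - 48*o) = (o - 4)*(o + 4)*(o^3 + 7*o^2 + 12*o) = (o - 4)*(o + 4)^2*(o^2 + 3*o) = (o - 4)*(o + 3)*(o + 4)^2*(o)
(5) = (n + 1)*(n)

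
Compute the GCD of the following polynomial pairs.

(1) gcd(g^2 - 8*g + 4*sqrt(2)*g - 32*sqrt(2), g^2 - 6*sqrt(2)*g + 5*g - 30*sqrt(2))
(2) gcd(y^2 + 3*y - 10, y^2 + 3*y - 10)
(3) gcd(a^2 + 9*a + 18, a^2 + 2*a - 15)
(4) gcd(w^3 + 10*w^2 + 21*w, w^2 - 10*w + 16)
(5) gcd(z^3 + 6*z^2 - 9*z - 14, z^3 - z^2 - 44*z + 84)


(1) = gcd((g - 8)*(g + 4*sqrt(2)), (g + 5)*(g - 6*sqrt(2))) = 1
(2) = gcd((y - 2)*(y + 5), (y - 2)*(y + 5)) = y^2 + 3*y - 10
(3) = 1
(4) = gcd(w*(w + 3)*(w + 7), (w - 8)*(w - 2)) = 1
(5) = z^2 + 5*z - 14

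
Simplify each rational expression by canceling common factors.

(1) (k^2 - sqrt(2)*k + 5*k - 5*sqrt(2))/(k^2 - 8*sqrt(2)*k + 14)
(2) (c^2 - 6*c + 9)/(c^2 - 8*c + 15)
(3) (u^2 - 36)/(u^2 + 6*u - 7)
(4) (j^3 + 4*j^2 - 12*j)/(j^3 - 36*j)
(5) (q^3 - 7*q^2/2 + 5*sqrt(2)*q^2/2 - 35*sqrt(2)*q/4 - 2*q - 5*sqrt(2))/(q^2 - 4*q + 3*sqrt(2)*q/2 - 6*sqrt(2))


(1) = (k + 5)/(k - 7*sqrt(2))
(2) = (c - 3)/(c - 5)
(3) = (u^2 - 36)/(u^2 + 6*u - 7)
(4) = (j - 2)/(j - 6)
(5) = (8*q^2 + q*(4 + 20*sqrt(2)) + 10*sqrt(2))/(8*q + 12*sqrt(2))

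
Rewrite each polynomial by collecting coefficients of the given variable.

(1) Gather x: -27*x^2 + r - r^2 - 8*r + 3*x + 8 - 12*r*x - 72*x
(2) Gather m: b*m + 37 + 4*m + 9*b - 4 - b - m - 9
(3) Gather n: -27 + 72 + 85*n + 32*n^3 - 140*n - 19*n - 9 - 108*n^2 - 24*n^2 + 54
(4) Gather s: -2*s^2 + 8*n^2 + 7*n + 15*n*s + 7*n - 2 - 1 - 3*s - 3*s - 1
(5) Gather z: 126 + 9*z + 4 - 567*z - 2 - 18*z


(1) = -r^2 - 7*r - 27*x^2 + x*(-12*r - 69) + 8
(2) = 8*b + m*(b + 3) + 24
(3) = 32*n^3 - 132*n^2 - 74*n + 90
(4) = 8*n^2 + 14*n - 2*s^2 + s*(15*n - 6) - 4
(5) = 128 - 576*z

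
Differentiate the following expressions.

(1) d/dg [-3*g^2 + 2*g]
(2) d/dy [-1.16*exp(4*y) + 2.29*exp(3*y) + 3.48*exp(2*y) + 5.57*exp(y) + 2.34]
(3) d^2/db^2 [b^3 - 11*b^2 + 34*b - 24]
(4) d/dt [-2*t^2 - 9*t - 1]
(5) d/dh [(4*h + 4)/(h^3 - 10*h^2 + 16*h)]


(1) = 2 - 6*g
(2) = (-4.64*exp(3*y) + 6.87*exp(2*y) + 6.96*exp(y) + 5.57)*exp(y)
(3) = 6*b - 22
(4) = -4*t - 9
(5) = 4*(-2*h^3 + 7*h^2 + 20*h - 16)/(h^2*(h^4 - 20*h^3 + 132*h^2 - 320*h + 256))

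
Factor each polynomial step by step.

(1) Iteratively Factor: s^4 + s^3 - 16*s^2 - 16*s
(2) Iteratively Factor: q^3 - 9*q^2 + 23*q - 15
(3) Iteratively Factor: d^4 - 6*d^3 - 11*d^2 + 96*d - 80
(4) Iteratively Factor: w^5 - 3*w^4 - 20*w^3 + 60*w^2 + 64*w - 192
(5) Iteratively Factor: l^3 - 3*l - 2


(1) = (s)*(s^3 + s^2 - 16*s - 16) = s*(s + 1)*(s^2 - 16) = s*(s - 4)*(s + 1)*(s + 4)
(2) = (q - 5)*(q^2 - 4*q + 3) = (q - 5)*(q - 1)*(q - 3)
(3) = (d - 5)*(d^3 - d^2 - 16*d + 16) = (d - 5)*(d - 4)*(d^2 + 3*d - 4) = (d - 5)*(d - 4)*(d - 1)*(d + 4)
(4) = (w - 4)*(w^4 + w^3 - 16*w^2 - 4*w + 48) = (w - 4)*(w - 3)*(w^3 + 4*w^2 - 4*w - 16) = (w - 4)*(w - 3)*(w - 2)*(w^2 + 6*w + 8) = (w - 4)*(w - 3)*(w - 2)*(w + 4)*(w + 2)
(5) = (l + 1)*(l^2 - l - 2) = (l - 2)*(l + 1)*(l + 1)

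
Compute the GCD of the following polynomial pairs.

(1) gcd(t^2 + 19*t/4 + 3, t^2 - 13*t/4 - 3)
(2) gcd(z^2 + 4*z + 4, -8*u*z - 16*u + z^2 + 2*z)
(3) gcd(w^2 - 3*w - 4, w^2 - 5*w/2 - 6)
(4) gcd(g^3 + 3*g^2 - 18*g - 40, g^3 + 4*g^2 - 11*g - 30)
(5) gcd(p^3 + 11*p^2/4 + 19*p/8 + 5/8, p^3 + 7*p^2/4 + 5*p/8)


(1) = gcd((t + 3/4)*(t + 4), (t - 4)*(t + 3/4)) = t + 3/4
(2) = gcd((z + 2)^2, (-8*u + z)*(z + 2)) = z + 2
(3) = gcd((w - 4)*(w + 1), (w - 4)*(w + 3/2)) = w - 4
(4) = gcd((g - 4)*(g + 2)*(g + 5), (g - 3)*(g + 2)*(g + 5)) = g^2 + 7*g + 10
(5) = gcd((p + 1/2)*(p + 1)*(p + 5/4), p*(p + 1/2)*(p + 5/4)) = p^2 + 7*p/4 + 5/8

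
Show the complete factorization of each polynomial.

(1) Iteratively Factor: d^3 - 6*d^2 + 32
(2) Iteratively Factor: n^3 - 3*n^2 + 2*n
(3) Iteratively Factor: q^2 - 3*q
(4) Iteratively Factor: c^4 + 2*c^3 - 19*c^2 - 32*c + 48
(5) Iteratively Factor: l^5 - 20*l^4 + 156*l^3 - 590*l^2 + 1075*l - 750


(1) = (d + 2)*(d^2 - 8*d + 16) = (d - 4)*(d + 2)*(d - 4)
(2) = (n)*(n^2 - 3*n + 2) = n*(n - 2)*(n - 1)
(3) = (q - 3)*(q)
(4) = (c + 4)*(c^3 - 2*c^2 - 11*c + 12) = (c - 4)*(c + 4)*(c^2 + 2*c - 3) = (c - 4)*(c + 3)*(c + 4)*(c - 1)
(5) = (l - 5)*(l^4 - 15*l^3 + 81*l^2 - 185*l + 150) = (l - 5)*(l - 3)*(l^3 - 12*l^2 + 45*l - 50) = (l - 5)^2*(l - 3)*(l^2 - 7*l + 10) = (l - 5)^3*(l - 3)*(l - 2)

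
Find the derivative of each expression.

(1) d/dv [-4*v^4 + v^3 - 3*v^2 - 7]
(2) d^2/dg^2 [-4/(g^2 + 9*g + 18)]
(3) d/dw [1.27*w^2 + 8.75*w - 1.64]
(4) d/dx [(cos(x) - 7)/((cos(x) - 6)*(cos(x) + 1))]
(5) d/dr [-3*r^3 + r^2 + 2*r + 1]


(1) = v*(-16*v^2 + 3*v - 6)
(2) = 8*(g^2 + 9*g - (2*g + 9)^2 + 18)/(g^2 + 9*g + 18)^3
(3) = 2.54*w + 8.75
(4) = (cos(x)^2 - 14*cos(x) + 41)*sin(x)/((cos(x) - 6)^2*(cos(x) + 1)^2)
(5) = -9*r^2 + 2*r + 2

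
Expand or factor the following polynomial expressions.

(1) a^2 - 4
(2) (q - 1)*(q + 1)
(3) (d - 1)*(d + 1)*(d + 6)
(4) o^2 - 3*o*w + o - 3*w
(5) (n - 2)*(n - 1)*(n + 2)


(1) = (a - 2)*(a + 2)
(2) = q^2 - 1
(3) = d^3 + 6*d^2 - d - 6
(4) = (o + 1)*(o - 3*w)
(5) = n^3 - n^2 - 4*n + 4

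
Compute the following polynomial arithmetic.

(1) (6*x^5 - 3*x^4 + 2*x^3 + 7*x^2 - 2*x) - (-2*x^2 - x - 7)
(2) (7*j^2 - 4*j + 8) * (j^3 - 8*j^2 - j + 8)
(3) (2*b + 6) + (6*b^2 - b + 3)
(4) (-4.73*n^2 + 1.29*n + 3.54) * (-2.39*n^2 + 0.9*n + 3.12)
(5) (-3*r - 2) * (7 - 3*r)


(1) = 6*x^5 - 3*x^4 + 2*x^3 + 9*x^2 - x + 7
(2) = 7*j^5 - 60*j^4 + 33*j^3 - 4*j^2 - 40*j + 64
(3) = 6*b^2 + b + 9
(4) = 11.3047*n^4 - 7.3401*n^3 - 22.0572*n^2 + 7.2108*n + 11.0448
(5) = 9*r^2 - 15*r - 14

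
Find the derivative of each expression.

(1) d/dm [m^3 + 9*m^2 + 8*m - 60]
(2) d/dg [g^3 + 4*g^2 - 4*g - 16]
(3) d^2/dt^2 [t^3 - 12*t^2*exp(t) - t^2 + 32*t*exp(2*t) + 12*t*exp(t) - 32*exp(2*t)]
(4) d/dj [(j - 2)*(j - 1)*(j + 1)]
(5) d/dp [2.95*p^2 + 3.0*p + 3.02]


(1) = 3*m^2 + 18*m + 8
(2) = 3*g^2 + 8*g - 4
(3) = -12*t^2*exp(t) + 128*t*exp(2*t) - 36*t*exp(t) + 6*t - 2
(4) = 3*j^2 - 4*j - 1
(5) = 5.9*p + 3.0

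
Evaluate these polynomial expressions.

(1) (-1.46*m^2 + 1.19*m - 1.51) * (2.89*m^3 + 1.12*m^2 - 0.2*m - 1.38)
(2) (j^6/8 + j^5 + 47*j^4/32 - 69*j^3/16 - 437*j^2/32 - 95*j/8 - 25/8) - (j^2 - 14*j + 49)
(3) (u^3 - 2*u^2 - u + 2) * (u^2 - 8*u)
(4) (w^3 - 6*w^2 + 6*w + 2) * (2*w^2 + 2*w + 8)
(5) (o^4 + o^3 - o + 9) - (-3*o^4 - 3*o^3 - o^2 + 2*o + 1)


(1) = -4.2194*m^5 + 1.8039*m^4 - 2.7391*m^3 + 0.0856*m^2 - 1.3402*m + 2.0838
(2) = j^6/8 + j^5 + 47*j^4/32 - 69*j^3/16 - 469*j^2/32 + 17*j/8 - 417/8
(3) = u^5 - 10*u^4 + 15*u^3 + 10*u^2 - 16*u
(4) = 2*w^5 - 10*w^4 + 8*w^3 - 32*w^2 + 52*w + 16
(5) = 4*o^4 + 4*o^3 + o^2 - 3*o + 8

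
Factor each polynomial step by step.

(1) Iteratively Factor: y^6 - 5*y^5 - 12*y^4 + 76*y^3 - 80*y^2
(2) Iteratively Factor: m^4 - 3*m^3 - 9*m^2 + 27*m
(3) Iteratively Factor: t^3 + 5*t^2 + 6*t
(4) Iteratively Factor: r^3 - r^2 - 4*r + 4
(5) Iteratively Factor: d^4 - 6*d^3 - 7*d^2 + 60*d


(1) = (y)*(y^5 - 5*y^4 - 12*y^3 + 76*y^2 - 80*y) = y*(y - 2)*(y^4 - 3*y^3 - 18*y^2 + 40*y) = y*(y - 5)*(y - 2)*(y^3 + 2*y^2 - 8*y) = y^2*(y - 5)*(y - 2)*(y^2 + 2*y - 8) = y^2*(y - 5)*(y - 2)*(y + 4)*(y - 2)
(2) = (m - 3)*(m^3 - 9*m) = (m - 3)*(m + 3)*(m^2 - 3*m) = m*(m - 3)*(m + 3)*(m - 3)
(3) = (t + 2)*(t^2 + 3*t) = (t + 2)*(t + 3)*(t)
(4) = (r - 1)*(r^2 - 4) = (r - 2)*(r - 1)*(r + 2)
(5) = (d - 4)*(d^3 - 2*d^2 - 15*d) = (d - 4)*(d + 3)*(d^2 - 5*d) = (d - 5)*(d - 4)*(d + 3)*(d)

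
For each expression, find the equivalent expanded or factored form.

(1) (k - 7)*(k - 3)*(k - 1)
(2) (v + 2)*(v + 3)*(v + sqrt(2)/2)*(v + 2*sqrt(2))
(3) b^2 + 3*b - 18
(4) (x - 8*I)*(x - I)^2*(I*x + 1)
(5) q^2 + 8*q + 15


(1) = k^3 - 11*k^2 + 31*k - 21
(2) = v^4 + 5*sqrt(2)*v^3/2 + 5*v^3 + 8*v^2 + 25*sqrt(2)*v^2/2 + 10*v + 15*sqrt(2)*v + 12
(3) = (b - 3)*(b + 6)
(4) = I*x^4 + 11*x^3 - 27*I*x^2 - 25*x + 8*I
(5) = (q + 3)*(q + 5)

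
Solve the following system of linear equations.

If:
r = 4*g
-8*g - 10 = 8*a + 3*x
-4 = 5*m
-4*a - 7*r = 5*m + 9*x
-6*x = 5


Then:
a = -151/96
g = 61/96
m = -4/5
r = 61/24
x = -5/6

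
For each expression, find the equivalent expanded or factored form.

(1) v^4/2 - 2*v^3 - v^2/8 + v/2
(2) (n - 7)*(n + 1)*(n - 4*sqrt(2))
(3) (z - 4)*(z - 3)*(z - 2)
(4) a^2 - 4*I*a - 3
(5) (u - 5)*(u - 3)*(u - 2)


(1) = v*(v/2 + 1/4)*(v - 4)*(v - 1/2)
(2) = n^3 - 6*n^2 - 4*sqrt(2)*n^2 - 7*n + 24*sqrt(2)*n + 28*sqrt(2)
(3) = z^3 - 9*z^2 + 26*z - 24
(4) = (a - 3*I)*(a - I)
(5) = u^3 - 10*u^2 + 31*u - 30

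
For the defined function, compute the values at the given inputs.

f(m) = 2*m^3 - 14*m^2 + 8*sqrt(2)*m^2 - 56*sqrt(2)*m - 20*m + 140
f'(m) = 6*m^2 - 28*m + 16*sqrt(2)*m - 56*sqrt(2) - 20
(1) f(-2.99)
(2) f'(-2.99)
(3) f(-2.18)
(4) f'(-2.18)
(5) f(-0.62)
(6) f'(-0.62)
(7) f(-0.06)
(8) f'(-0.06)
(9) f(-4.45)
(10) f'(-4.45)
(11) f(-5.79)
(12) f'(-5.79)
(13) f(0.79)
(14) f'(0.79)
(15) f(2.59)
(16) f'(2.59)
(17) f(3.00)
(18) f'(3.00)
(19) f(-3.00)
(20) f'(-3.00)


(1) = 359.12
(2) = -29.49
(3) = 322.76
(4) = -58.97
(5) = 199.99
(6) = -93.56
(7) = 145.94
(8) = -98.85
(9) = 351.98
(10) = 43.53
(11) = 236.08
(12) = 133.06
(13) = 60.94
(14) = -99.70
(15) = -100.19
(16) = -72.86
(17) = -127.76
(18) = -61.31
(19) = 359.41
(20) = -29.08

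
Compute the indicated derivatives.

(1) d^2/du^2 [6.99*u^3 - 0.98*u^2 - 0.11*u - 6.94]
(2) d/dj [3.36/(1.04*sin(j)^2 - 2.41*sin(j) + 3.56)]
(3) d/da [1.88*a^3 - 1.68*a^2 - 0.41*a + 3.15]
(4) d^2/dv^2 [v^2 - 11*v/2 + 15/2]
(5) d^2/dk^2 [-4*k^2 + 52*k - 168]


(1) = 41.94*u - 1.96
(2) = (8.0976 - 6.9888*sin(j))*cos(j)/(1.04*sin(j)^2 - 2.41*sin(j) + 3.56)^2
(3) = 5.64*a^2 - 3.36*a - 0.41
(4) = 2
(5) = -8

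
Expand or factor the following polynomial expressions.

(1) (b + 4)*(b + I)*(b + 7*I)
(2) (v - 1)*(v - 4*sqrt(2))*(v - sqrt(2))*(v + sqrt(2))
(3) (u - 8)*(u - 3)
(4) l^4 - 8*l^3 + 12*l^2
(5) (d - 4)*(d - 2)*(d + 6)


(1) = b^3 + 4*b^2 + 8*I*b^2 - 7*b + 32*I*b - 28
(2) = v^4 - 4*sqrt(2)*v^3 - v^3 - 2*v^2 + 4*sqrt(2)*v^2 + 2*v + 8*sqrt(2)*v - 8*sqrt(2)
(3) = u^2 - 11*u + 24
(4) = l^2*(l - 6)*(l - 2)
(5) = d^3 - 28*d + 48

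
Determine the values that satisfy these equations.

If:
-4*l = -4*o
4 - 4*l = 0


Then:
l = 1
o = 1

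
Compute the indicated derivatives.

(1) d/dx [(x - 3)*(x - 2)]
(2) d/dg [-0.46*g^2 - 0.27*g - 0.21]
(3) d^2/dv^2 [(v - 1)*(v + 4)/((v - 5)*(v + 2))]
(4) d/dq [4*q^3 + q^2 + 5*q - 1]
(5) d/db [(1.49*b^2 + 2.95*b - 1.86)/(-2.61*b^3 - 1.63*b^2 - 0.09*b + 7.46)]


(1) = 2*x - 5
(2) = -0.92*g - 0.27
(3) = 12*(v^3 + 3*v^2 + 21*v - 11)/(v^6 - 9*v^5 - 3*v^4 + 153*v^3 + 30*v^2 - 900*v - 1000)
(4) = 12*q^2 + 2*q + 5
(5) = (3.8889*b^4 + 15.399*b^3 - 9.8894*b^2 + 16.1672*b + 21.8396)/(6.8121*b^6 + 8.5086*b^5 + 3.1267*b^4 - 38.6478*b^3 - 24.3115*b^2 - 1.3428*b + 55.6516)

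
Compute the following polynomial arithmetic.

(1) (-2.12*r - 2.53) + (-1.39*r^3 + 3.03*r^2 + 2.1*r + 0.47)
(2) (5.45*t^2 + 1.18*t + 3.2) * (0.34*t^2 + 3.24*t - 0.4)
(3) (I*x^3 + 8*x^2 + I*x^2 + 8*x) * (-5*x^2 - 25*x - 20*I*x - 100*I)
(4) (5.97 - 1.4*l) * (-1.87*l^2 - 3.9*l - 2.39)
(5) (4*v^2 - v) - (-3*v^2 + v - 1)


(1) = -1.39*r^3 + 3.03*r^2 - 0.02*r - 2.06
(2) = 1.853*t^4 + 18.0592*t^3 + 2.7312*t^2 + 9.896*t - 1.28
(3) = -5*I*x^5 - 20*x^4 - 30*I*x^4 - 120*x^3 - 185*I*x^3 - 100*x^2 - 960*I*x^2 - 800*I*x
(4) = 2.618*l^3 - 5.7039*l^2 - 19.937*l - 14.2683
(5) = 7*v^2 - 2*v + 1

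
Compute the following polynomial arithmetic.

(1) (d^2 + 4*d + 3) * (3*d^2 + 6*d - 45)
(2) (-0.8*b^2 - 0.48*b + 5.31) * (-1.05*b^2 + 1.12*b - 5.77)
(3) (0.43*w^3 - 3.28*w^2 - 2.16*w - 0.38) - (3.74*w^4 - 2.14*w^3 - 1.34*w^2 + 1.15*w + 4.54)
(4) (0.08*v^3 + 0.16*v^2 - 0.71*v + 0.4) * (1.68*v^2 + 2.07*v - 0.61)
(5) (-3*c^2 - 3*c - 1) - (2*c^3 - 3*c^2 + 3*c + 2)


(1) = 3*d^4 + 18*d^3 - 12*d^2 - 162*d - 135
(2) = 0.84*b^4 - 0.392*b^3 - 1.4971*b^2 + 8.7168*b - 30.6387
(3) = -3.74*w^4 + 2.57*w^3 - 1.94*w^2 - 3.31*w - 4.92
(4) = 0.1344*v^5 + 0.4344*v^4 - 0.9104*v^3 - 0.8953*v^2 + 1.2611*v - 0.244
(5) = -2*c^3 - 6*c - 3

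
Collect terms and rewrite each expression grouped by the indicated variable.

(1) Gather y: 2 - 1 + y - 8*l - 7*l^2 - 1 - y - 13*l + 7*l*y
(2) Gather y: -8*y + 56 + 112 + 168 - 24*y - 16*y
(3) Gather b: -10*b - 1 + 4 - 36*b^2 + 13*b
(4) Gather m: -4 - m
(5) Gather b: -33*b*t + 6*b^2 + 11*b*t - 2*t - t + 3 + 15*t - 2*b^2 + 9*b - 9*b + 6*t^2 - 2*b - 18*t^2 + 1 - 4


(1) = -7*l^2 + 7*l*y - 21*l
(2) = 336 - 48*y
(3) = -36*b^2 + 3*b + 3
(4) = -m - 4
(5) = 4*b^2 + b*(-22*t - 2) - 12*t^2 + 12*t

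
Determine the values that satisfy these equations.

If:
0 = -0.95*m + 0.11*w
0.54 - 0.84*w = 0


Then:
m = 0.07
w = 0.64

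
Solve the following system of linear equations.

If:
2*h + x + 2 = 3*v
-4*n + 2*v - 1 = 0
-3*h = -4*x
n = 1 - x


Then:
h = 22/29
n = 25/58
v = 79/58
x = 33/58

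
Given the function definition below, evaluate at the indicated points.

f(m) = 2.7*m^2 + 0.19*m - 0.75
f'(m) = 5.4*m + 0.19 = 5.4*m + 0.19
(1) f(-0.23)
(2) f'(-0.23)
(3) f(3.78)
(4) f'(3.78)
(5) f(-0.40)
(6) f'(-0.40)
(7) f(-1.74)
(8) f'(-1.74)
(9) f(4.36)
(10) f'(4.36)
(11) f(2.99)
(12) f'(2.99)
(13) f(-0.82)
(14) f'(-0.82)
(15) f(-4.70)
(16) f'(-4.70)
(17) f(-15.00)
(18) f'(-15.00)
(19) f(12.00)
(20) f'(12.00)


(1) = -0.65
(2) = -1.05
(3) = 38.55
(4) = 20.60
(5) = -0.39
(6) = -1.97
(7) = 7.09
(8) = -9.21
(9) = 51.40
(10) = 23.73
(11) = 23.96
(12) = 16.34
(13) = 0.91
(14) = -4.24
(15) = 58.00
(16) = -25.19
(17) = 603.90
(18) = -80.81
(19) = 390.33
(20) = 64.99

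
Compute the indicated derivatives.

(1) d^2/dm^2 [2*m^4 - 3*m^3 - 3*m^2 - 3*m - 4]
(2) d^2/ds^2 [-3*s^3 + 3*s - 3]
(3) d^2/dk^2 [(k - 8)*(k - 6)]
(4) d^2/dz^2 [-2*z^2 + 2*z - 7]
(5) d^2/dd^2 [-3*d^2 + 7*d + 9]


(1) = 24*m^2 - 18*m - 6
(2) = -18*s
(3) = 2
(4) = -4
(5) = -6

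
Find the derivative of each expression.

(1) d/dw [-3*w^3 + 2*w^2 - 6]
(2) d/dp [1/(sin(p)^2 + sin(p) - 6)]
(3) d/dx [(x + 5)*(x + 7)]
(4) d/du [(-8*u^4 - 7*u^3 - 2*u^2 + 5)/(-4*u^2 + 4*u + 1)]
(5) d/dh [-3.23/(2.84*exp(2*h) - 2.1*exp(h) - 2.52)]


(1) = w*(4 - 9*w)
(2) = -(2*sin(p) + 1)*cos(p)/(sin(p)^2 + sin(p) - 6)^2
(3) = 2*x + 12
(4) = (64*u^5 - 68*u^4 - 88*u^3 - 29*u^2 + 36*u - 20)/(16*u^4 - 32*u^3 + 8*u^2 + 8*u + 1)
(5) = (18.3464*exp(h) - 6.783)*exp(h)/(-2.84*exp(2*h) + 2.1*exp(h) + 2.52)^2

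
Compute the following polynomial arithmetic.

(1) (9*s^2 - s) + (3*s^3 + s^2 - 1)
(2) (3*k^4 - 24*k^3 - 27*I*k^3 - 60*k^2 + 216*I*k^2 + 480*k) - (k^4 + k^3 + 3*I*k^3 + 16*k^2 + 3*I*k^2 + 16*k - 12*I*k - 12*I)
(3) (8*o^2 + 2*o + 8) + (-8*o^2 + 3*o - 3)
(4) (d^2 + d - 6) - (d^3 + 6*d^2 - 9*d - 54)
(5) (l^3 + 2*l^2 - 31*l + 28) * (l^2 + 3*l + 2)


(1) = 3*s^3 + 10*s^2 - s - 1
(2) = 2*k^4 - 25*k^3 - 30*I*k^3 - 76*k^2 + 213*I*k^2 + 464*k + 12*I*k + 12*I
(3) = 5*o + 5
(4) = -d^3 - 5*d^2 + 10*d + 48
(5) = l^5 + 5*l^4 - 23*l^3 - 61*l^2 + 22*l + 56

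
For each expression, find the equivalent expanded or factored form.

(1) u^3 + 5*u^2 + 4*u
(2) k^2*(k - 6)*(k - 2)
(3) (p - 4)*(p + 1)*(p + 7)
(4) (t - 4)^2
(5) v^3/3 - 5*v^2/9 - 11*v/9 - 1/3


(1) = u*(u + 1)*(u + 4)
(2) = k^4 - 8*k^3 + 12*k^2
(3) = p^3 + 4*p^2 - 25*p - 28
(4) = t^2 - 8*t + 16
(5) = (v/3 + 1/3)*(v - 3)*(v + 1/3)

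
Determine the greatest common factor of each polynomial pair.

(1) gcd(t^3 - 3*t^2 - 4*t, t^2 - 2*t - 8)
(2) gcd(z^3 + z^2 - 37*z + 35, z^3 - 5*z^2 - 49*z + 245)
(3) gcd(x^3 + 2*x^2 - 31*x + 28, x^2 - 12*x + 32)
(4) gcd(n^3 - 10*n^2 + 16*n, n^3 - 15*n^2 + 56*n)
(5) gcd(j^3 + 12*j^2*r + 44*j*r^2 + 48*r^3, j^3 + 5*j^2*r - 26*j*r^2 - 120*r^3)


(1) = t - 4
(2) = z^2 + 2*z - 35
(3) = gcd((x - 4)*(x - 1)*(x + 7), (x - 8)*(x - 4)) = x - 4
(4) = n^2 - 8*n
(5) = gcd((j + 2*r)*(j + 4*r)*(j + 6*r), (j - 5*r)*(j + 4*r)*(j + 6*r)) = j^2 + 10*j*r + 24*r^2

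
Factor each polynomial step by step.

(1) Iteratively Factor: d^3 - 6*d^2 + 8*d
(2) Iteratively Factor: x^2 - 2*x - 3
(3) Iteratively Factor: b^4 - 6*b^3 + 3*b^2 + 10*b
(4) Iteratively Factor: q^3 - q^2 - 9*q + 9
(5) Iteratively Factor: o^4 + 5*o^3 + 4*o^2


(1) = (d)*(d^2 - 6*d + 8) = d*(d - 4)*(d - 2)
(2) = (x - 3)*(x + 1)
(3) = (b - 2)*(b^3 - 4*b^2 - 5*b) = b*(b - 2)*(b^2 - 4*b - 5) = b*(b - 2)*(b + 1)*(b - 5)
(4) = (q - 3)*(q^2 + 2*q - 3) = (q - 3)*(q - 1)*(q + 3)
(5) = (o)*(o^3 + 5*o^2 + 4*o) = o*(o + 4)*(o^2 + o) = o*(o + 1)*(o + 4)*(o)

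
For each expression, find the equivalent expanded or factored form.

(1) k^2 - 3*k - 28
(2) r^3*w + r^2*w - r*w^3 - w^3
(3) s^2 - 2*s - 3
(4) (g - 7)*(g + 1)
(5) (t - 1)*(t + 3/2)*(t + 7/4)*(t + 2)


(1) = (k - 7)*(k + 4)
(2) = (r - w)*(r + w)*(r*w + w)
(3) = (s - 3)*(s + 1)
(4) = g^2 - 6*g - 7
(5) = t^4 + 17*t^3/4 + 31*t^2/8 - 31*t/8 - 21/4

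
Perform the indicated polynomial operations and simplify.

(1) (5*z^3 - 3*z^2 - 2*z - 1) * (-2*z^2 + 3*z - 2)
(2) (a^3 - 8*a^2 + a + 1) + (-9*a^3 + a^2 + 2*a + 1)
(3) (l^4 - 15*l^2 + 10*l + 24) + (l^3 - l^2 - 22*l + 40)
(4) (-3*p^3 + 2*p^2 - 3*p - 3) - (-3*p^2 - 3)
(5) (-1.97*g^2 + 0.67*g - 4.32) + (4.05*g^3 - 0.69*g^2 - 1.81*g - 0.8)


(1) = -10*z^5 + 21*z^4 - 15*z^3 + 2*z^2 + z + 2
(2) = -8*a^3 - 7*a^2 + 3*a + 2
(3) = l^4 + l^3 - 16*l^2 - 12*l + 64
(4) = -3*p^3 + 5*p^2 - 3*p
(5) = 4.05*g^3 - 2.66*g^2 - 1.14*g - 5.12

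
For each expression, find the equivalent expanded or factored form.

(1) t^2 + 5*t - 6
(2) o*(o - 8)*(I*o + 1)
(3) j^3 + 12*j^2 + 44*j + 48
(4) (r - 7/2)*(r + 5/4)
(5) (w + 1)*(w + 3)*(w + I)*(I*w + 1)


(1) = (t - 1)*(t + 6)
(2) = I*o^3 + o^2 - 8*I*o^2 - 8*o
(3) = (j + 2)*(j + 4)*(j + 6)
(4) = r^2 - 9*r/4 - 35/8
(5) = I*w^4 + 4*I*w^3 + 4*I*w^2 + 4*I*w + 3*I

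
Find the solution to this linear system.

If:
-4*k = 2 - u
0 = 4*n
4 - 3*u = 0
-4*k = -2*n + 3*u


Then:
No Solution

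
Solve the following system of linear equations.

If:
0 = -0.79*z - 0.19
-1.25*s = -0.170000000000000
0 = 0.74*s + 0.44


Then:
No Solution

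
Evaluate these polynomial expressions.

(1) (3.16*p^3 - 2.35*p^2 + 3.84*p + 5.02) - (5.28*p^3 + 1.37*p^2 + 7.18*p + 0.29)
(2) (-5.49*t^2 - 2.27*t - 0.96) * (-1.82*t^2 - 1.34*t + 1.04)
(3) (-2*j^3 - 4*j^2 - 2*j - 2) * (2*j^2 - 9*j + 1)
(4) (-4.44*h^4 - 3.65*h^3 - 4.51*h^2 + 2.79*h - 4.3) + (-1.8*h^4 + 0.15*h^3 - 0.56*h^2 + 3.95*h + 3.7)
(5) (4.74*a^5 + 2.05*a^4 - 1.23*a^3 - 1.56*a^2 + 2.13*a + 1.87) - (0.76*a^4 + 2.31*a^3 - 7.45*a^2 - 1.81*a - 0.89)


(1) = -2.12*p^3 - 3.72*p^2 - 3.34*p + 4.73
(2) = 9.9918*t^4 + 11.488*t^3 - 0.9206*t^2 - 1.0744*t - 0.9984
(3) = -4*j^5 + 10*j^4 + 30*j^3 + 10*j^2 + 16*j - 2
(4) = -6.24*h^4 - 3.5*h^3 - 5.07*h^2 + 6.74*h - 0.6
(5) = 4.74*a^5 + 1.29*a^4 - 3.54*a^3 + 5.89*a^2 + 3.94*a + 2.76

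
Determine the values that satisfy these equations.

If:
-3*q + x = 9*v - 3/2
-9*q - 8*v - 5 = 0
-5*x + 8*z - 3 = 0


Then:
q = -64*z/285 - 87/95
v = 24*z/95 + 77/190
x = 8*z/5 - 3/5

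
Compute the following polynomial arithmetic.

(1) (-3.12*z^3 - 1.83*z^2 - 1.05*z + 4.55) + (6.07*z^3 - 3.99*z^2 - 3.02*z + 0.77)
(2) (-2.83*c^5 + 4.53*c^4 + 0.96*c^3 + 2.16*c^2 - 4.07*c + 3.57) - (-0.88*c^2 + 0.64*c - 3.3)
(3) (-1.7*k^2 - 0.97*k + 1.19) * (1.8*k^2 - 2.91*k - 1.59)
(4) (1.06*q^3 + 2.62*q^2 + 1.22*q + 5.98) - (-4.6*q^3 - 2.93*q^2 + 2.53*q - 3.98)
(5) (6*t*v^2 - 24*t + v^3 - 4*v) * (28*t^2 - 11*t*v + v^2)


(1) = 2.95*z^3 - 5.82*z^2 - 4.07*z + 5.32
(2) = -2.83*c^5 + 4.53*c^4 + 0.96*c^3 + 3.04*c^2 - 4.71*c + 6.87
(3) = -3.06*k^4 + 3.201*k^3 + 7.6677*k^2 - 1.9206*k - 1.8921
(4) = 5.66*q^3 + 5.55*q^2 - 1.31*q + 9.96
(5) = 168*t^3*v^2 - 672*t^3 - 38*t^2*v^3 + 152*t^2*v - 5*t*v^4 + 20*t*v^2 + v^5 - 4*v^3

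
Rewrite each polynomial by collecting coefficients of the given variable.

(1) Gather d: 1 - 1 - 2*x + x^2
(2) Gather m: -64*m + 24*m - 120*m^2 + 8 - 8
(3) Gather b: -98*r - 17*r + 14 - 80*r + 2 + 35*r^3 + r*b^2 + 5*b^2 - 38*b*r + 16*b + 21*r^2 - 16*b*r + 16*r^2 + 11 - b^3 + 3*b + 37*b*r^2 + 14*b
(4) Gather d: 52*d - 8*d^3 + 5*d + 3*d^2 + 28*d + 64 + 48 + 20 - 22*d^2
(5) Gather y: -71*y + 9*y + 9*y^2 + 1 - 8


(1) = x^2 - 2*x
(2) = -120*m^2 - 40*m
(3) = -b^3 + b^2*(r + 5) + b*(37*r^2 - 54*r + 33) + 35*r^3 + 37*r^2 - 195*r + 27
(4) = -8*d^3 - 19*d^2 + 85*d + 132
(5) = 9*y^2 - 62*y - 7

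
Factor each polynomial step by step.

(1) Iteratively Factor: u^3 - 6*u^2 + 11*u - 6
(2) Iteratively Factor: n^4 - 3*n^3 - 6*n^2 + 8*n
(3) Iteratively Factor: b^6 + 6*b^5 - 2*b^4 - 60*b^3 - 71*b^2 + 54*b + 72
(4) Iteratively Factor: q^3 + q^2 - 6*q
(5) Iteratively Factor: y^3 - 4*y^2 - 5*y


(1) = (u - 2)*(u^2 - 4*u + 3) = (u - 2)*(u - 1)*(u - 3)
(2) = (n - 1)*(n^3 - 2*n^2 - 8*n) = (n - 4)*(n - 1)*(n^2 + 2*n) = n*(n - 4)*(n - 1)*(n + 2)
(3) = (b + 1)*(b^5 + 5*b^4 - 7*b^3 - 53*b^2 - 18*b + 72) = (b + 1)*(b + 4)*(b^4 + b^3 - 11*b^2 - 9*b + 18) = (b + 1)*(b + 3)*(b + 4)*(b^3 - 2*b^2 - 5*b + 6) = (b + 1)*(b + 2)*(b + 3)*(b + 4)*(b^2 - 4*b + 3) = (b - 1)*(b + 1)*(b + 2)*(b + 3)*(b + 4)*(b - 3)
(4) = (q - 2)*(q^2 + 3*q) = q*(q - 2)*(q + 3)
(5) = (y + 1)*(y^2 - 5*y) = y*(y + 1)*(y - 5)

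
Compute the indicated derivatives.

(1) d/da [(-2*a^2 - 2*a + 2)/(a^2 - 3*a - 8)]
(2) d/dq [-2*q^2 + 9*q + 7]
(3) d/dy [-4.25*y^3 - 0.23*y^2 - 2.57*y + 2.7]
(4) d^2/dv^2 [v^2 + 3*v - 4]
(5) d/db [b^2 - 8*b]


(1) = 2*(4*a^2 + 14*a + 11)/(a^4 - 6*a^3 - 7*a^2 + 48*a + 64)
(2) = 9 - 4*q
(3) = -12.75*y^2 - 0.46*y - 2.57
(4) = 2
(5) = 2*b - 8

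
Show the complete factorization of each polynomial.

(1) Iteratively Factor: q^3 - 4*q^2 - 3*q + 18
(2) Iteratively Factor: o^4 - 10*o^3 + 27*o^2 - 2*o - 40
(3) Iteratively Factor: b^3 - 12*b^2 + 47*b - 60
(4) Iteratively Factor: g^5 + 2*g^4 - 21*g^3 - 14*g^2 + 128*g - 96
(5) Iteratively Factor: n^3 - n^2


(1) = (q - 3)*(q^2 - q - 6) = (q - 3)^2*(q + 2)
(2) = (o + 1)*(o^3 - 11*o^2 + 38*o - 40) = (o - 4)*(o + 1)*(o^2 - 7*o + 10) = (o - 4)*(o - 2)*(o + 1)*(o - 5)
(3) = (b - 4)*(b^2 - 8*b + 15) = (b - 5)*(b - 4)*(b - 3)
(4) = (g - 3)*(g^4 + 5*g^3 - 6*g^2 - 32*g + 32) = (g - 3)*(g + 4)*(g^3 + g^2 - 10*g + 8) = (g - 3)*(g + 4)^2*(g^2 - 3*g + 2) = (g - 3)*(g - 1)*(g + 4)^2*(g - 2)
(5) = (n)*(n^2 - n) = n*(n - 1)*(n)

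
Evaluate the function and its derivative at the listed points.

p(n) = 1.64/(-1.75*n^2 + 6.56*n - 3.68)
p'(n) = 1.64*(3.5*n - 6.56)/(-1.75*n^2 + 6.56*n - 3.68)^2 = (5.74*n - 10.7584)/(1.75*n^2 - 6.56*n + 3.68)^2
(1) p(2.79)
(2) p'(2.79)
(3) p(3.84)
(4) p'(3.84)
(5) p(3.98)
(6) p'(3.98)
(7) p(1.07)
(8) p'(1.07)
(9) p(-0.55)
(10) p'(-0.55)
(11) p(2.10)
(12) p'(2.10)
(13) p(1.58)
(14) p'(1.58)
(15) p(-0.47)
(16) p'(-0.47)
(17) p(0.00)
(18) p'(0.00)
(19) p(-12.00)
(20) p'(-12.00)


(1) = 1.64
(2) = 5.25
(3) = -0.38
(4) = 0.61
(5) = -0.31
(6) = 0.43
(7) = 1.23
(8) = -2.59
(9) = -0.21
(10) = -0.23
(11) = 0.69
(12) = 0.23
(13) = 0.71
(14) = -0.31
(15) = -0.23
(16) = -0.26
(17) = -0.45
(18) = -0.79
(19) = -0.00
(20) = -0.00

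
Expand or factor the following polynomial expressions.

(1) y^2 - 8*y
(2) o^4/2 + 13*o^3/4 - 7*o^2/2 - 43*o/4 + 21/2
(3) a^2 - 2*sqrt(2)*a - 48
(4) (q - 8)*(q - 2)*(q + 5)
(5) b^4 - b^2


(1) = y*(y - 8)
(2) = (o/2 + 1)*(o - 3/2)*(o - 1)*(o + 7)
(3) = (a - 6*sqrt(2))*(a + 4*sqrt(2))
(4) = q^3 - 5*q^2 - 34*q + 80
(5) = b^2*(b - 1)*(b + 1)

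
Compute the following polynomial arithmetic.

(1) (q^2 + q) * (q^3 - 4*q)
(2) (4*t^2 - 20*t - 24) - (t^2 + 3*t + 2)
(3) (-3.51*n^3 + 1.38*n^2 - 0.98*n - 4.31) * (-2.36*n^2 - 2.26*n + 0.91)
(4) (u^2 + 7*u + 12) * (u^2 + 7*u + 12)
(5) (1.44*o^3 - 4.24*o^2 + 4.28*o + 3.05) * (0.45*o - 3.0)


(1) = q^5 + q^4 - 4*q^3 - 4*q^2
(2) = 3*t^2 - 23*t - 26
(3) = 8.2836*n^5 + 4.6758*n^4 - 4.0001*n^3 + 13.6422*n^2 + 8.8488*n - 3.9221
(4) = u^4 + 14*u^3 + 73*u^2 + 168*u + 144
(5) = 0.648*o^4 - 6.228*o^3 + 14.646*o^2 - 11.4675*o - 9.15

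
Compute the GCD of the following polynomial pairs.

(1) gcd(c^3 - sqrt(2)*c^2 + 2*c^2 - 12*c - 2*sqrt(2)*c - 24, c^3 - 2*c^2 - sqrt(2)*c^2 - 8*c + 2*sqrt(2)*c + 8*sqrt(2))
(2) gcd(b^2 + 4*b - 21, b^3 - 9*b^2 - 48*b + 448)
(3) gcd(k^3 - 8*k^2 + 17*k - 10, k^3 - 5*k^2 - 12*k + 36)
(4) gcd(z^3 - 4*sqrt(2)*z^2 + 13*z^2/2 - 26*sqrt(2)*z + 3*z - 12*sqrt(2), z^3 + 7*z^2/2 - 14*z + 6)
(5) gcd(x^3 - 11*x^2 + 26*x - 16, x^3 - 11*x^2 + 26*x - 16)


(1) = c + 2
(2) = gcd((b - 3)*(b + 7), (b - 8)^2*(b + 7)) = b + 7
(3) = gcd((k - 5)*(k - 2)*(k - 1), (k - 6)*(k - 2)*(k + 3)) = k - 2
(4) = z + 6
(5) = gcd((x - 8)*(x - 2)*(x - 1), (x - 8)*(x - 2)*(x - 1)) = x^3 - 11*x^2 + 26*x - 16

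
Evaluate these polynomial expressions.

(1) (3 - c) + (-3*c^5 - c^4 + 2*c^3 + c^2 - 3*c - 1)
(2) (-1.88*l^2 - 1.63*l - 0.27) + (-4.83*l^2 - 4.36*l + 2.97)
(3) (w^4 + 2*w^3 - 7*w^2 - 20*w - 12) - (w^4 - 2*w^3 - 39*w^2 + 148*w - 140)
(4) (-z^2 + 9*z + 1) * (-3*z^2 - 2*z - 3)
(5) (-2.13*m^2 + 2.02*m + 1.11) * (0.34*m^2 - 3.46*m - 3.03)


(1) = -3*c^5 - c^4 + 2*c^3 + c^2 - 4*c + 2
(2) = -6.71*l^2 - 5.99*l + 2.7
(3) = 4*w^3 + 32*w^2 - 168*w + 128
(4) = 3*z^4 - 25*z^3 - 18*z^2 - 29*z - 3
(5) = -0.7242*m^4 + 8.0566*m^3 - 0.1579*m^2 - 9.9612*m - 3.3633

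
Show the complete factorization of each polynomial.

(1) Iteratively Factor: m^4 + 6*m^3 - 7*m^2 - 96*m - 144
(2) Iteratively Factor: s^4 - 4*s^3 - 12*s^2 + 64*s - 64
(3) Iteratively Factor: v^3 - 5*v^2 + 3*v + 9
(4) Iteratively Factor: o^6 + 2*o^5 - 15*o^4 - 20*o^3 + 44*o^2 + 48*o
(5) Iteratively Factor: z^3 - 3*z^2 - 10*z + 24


(1) = (m + 3)*(m^3 + 3*m^2 - 16*m - 48) = (m + 3)^2*(m^2 - 16) = (m + 3)^2*(m + 4)*(m - 4)
(2) = (s - 4)*(s^3 - 12*s + 16) = (s - 4)*(s - 2)*(s^2 + 2*s - 8) = (s - 4)*(s - 2)^2*(s + 4)
(3) = (v - 3)*(v^2 - 2*v - 3) = (v - 3)^2*(v + 1)
(4) = (o + 1)*(o^5 + o^4 - 16*o^3 - 4*o^2 + 48*o) = o*(o + 1)*(o^4 + o^3 - 16*o^2 - 4*o + 48) = o*(o + 1)*(o + 2)*(o^3 - o^2 - 14*o + 24) = o*(o + 1)*(o + 2)*(o + 4)*(o^2 - 5*o + 6) = o*(o - 3)*(o + 1)*(o + 2)*(o + 4)*(o - 2)
(5) = (z - 4)*(z^2 + z - 6) = (z - 4)*(z + 3)*(z - 2)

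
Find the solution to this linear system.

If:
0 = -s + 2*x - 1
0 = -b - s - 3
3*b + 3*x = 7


Then:
b = 20/3
s = -29/3
x = -13/3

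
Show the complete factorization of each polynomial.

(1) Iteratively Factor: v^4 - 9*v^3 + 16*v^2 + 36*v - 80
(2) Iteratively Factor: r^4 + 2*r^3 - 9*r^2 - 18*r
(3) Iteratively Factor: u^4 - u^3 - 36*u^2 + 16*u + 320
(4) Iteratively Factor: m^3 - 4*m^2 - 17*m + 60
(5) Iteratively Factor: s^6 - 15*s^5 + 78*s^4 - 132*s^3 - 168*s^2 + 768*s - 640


(1) = (v + 2)*(v^3 - 11*v^2 + 38*v - 40) = (v - 5)*(v + 2)*(v^2 - 6*v + 8) = (v - 5)*(v - 4)*(v + 2)*(v - 2)
(2) = (r)*(r^3 + 2*r^2 - 9*r - 18) = r*(r + 3)*(r^2 - r - 6) = r*(r + 2)*(r + 3)*(r - 3)
(3) = (u - 4)*(u^3 + 3*u^2 - 24*u - 80) = (u - 4)*(u + 4)*(u^2 - u - 20) = (u - 4)*(u + 4)^2*(u - 5)
(4) = (m - 5)*(m^2 + m - 12) = (m - 5)*(m + 4)*(m - 3)
(5) = (s - 5)*(s^5 - 10*s^4 + 28*s^3 + 8*s^2 - 128*s + 128) = (s - 5)*(s - 2)*(s^4 - 8*s^3 + 12*s^2 + 32*s - 64) = (s - 5)*(s - 2)*(s + 2)*(s^3 - 10*s^2 + 32*s - 32) = (s - 5)*(s - 4)*(s - 2)*(s + 2)*(s^2 - 6*s + 8) = (s - 5)*(s - 4)^2*(s - 2)*(s + 2)*(s - 2)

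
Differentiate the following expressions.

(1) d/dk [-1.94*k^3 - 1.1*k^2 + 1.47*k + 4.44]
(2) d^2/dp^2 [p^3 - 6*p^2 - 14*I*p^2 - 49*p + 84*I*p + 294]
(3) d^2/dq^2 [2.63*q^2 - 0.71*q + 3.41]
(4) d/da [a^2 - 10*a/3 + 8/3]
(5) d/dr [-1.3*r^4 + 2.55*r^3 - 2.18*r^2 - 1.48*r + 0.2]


(1) = -5.82*k^2 - 2.2*k + 1.47
(2) = 6*p - 12 - 28*I
(3) = 5.26000000000000
(4) = 2*a - 10/3
(5) = -5.2*r^3 + 7.65*r^2 - 4.36*r - 1.48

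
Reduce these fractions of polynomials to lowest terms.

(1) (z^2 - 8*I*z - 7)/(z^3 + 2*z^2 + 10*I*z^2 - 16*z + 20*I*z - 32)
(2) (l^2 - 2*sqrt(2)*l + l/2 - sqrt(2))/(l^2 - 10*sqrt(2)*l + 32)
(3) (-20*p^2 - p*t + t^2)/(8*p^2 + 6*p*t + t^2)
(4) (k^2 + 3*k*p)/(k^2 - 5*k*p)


(1) = (z^2 - 8*I*z - 7)/(z^3 + z^2*(2 + 10*I) + z*(-16 + 20*I) - 32)
(2) = (2*l + 1)/(2*l - 16*sqrt(2))
(3) = (-5*p + t)/(2*p + t)
(4) = (-k - 3*p)/(-k + 5*p)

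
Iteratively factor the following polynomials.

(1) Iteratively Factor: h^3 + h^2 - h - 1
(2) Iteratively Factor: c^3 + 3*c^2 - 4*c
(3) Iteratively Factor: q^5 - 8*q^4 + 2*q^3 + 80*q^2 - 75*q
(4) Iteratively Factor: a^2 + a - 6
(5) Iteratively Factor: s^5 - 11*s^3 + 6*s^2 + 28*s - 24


(1) = (h + 1)*(h^2 - 1) = (h - 1)*(h + 1)*(h + 1)
(2) = (c)*(c^2 + 3*c - 4) = c*(c + 4)*(c - 1)
(3) = (q + 3)*(q^4 - 11*q^3 + 35*q^2 - 25*q) = (q - 1)*(q + 3)*(q^3 - 10*q^2 + 25*q) = q*(q - 1)*(q + 3)*(q^2 - 10*q + 25) = q*(q - 5)*(q - 1)*(q + 3)*(q - 5)
(4) = (a - 2)*(a + 3)
(5) = (s + 2)*(s^4 - 2*s^3 - 7*s^2 + 20*s - 12) = (s - 1)*(s + 2)*(s^3 - s^2 - 8*s + 12) = (s - 2)*(s - 1)*(s + 2)*(s^2 + s - 6) = (s - 2)*(s - 1)*(s + 2)*(s + 3)*(s - 2)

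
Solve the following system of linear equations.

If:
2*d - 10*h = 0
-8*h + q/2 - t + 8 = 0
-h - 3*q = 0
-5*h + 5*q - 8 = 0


Then:
d = -6
h = -6/5
q = 2/5
t = 89/5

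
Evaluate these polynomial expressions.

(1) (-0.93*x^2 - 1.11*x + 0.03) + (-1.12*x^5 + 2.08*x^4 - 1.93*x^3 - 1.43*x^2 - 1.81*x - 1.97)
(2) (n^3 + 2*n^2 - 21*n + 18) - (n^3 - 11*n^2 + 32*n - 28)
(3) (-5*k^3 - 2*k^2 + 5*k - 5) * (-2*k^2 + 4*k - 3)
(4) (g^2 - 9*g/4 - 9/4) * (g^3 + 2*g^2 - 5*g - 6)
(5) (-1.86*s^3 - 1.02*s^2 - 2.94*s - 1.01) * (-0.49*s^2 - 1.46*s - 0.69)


(1) = -1.12*x^5 + 2.08*x^4 - 1.93*x^3 - 2.36*x^2 - 2.92*x - 1.94
(2) = 13*n^2 - 53*n + 46
(3) = 10*k^5 - 16*k^4 - 3*k^3 + 36*k^2 - 35*k + 15
(4) = g^5 - g^4/4 - 47*g^3/4 + 3*g^2/4 + 99*g/4 + 27/2
(5) = 0.9114*s^5 + 3.2154*s^4 + 4.2132*s^3 + 5.4911*s^2 + 3.5032*s + 0.6969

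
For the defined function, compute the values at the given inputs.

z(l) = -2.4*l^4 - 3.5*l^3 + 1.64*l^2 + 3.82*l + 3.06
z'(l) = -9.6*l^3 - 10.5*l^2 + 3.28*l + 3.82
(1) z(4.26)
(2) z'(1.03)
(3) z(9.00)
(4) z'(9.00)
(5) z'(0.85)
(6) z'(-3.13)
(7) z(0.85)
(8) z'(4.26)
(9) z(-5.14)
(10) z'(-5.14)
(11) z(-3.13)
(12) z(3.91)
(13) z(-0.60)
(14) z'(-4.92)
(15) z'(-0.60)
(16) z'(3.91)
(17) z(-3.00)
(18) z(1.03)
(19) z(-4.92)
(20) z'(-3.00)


(1) = -1011.89
(2) = -14.43
(3) = -18127.62
(4) = -7815.56
(5) = -6.87
(6) = 185.06
(7) = 4.09
(8) = -914.92
(9) = -1173.15
(10) = 1013.20
(11) = -115.85
(12) = -727.09
(13) = 1.80
(14) = 876.83
(15) = 0.15
(16) = -717.73
(17) = -93.54
(18) = 2.21
(19) = -965.48
(20) = 158.68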